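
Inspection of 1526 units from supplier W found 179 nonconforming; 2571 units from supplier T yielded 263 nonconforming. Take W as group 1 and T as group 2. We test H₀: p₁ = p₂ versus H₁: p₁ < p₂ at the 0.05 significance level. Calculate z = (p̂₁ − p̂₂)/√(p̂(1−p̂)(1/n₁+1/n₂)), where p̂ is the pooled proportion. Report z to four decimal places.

z = 1.4968

p̂₁ = 179/1526 ≈ 0.117300, p̂₂ = 263/2571 ≈ 0.102295.
Pooled p̂ = (179+263)/(1526+2571) = 442/4097 = 0.107884.
SE = √(0.0962449 × 0.00104426) = 0.010025.
z = (0.117300 − 0.102295)/0.010025 = 0.015005/0.010025 = 1.4968.
p-value = P(Z < 1.497) ≈ 0.9328. With α = 0.05, fail to reject H₀.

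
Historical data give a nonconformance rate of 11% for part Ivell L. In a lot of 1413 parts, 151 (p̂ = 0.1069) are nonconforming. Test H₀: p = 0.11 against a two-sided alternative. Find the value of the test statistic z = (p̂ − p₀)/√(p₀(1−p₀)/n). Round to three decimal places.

p̂ = 151/1413 = 0.10686.
Standard error under H₀: √(0.11×0.89/1413) = 0.00832.
z = (0.10686 − 0.11)/0.00832 = -0.00314/0.00832 = -0.377.
Two-sided p-value ≈ 2·Φ(−0.377) = 0.7064.

z = -0.377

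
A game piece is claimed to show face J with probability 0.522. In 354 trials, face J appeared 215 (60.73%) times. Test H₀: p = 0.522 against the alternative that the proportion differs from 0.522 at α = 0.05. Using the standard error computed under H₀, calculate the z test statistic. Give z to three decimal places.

p̂ = 215/354 ≈ 0.607345.
Under H₀, SE = √(0.522·0.478/354) = √(0.000704847) = 0.026549.
z = (0.607345 − 0.522)/0.026549 = 0.085345/0.026549 = 3.215.
Two-sided p-value ≈ 2·Φ(−3.215) = 0.0013, so at α = 0.05 we reject H₀.

z = 3.215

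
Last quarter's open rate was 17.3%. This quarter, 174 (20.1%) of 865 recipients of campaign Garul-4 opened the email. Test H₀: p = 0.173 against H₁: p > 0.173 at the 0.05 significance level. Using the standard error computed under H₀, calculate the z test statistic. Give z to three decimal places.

z = 2.189

p̂ = 174/865 = 0.201156.
SE = √(p₀(1−p₀)/n) = √(0.14307/865) = 0.012861.
z = (0.201156 − 0.173)/0.012861 = 0.028156/0.012861 = 2.189.
p-value = P(Z > 2.189) ≈ 0.0143; since p < α = 0.05, reject H₀.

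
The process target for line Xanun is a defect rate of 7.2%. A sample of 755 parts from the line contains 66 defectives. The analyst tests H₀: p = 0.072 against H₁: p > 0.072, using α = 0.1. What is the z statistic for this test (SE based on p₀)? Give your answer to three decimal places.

p̂ = 66/755 = 0.08742.
Under H₀, SE = √(0.072·0.928/755) = √(8.8498e-05) = 0.00941.
z = (0.08742 − 0.072)/0.00941 = 0.01542/0.00941 = 1.639.
p-value = P(Z > 1.639) ≈ 0.0506. With α = 0.1, reject H₀.

z = 1.639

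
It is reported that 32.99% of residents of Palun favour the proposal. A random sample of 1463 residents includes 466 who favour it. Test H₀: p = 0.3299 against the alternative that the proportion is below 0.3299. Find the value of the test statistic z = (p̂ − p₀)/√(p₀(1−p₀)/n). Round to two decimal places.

z = -0.93

p̂ = 466/1463 ≈ 0.3185.
SE = √(p₀(1−p₀)/n) = √(0.22107/1463) = 0.0123.
z = (0.3185 − 0.3299)/0.0123 = -0.0114/0.0123 = -0.93.
p-value = P(Z < -0.925) ≈ 0.1774.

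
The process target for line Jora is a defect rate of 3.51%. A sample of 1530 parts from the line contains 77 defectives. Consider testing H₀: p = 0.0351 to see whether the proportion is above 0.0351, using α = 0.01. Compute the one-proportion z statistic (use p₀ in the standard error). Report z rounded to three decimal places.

z = 3.236

p̂ = 77/1530 ≈ 0.050327.
Under H₀, SE = √(0.0351·0.9649/1530) = √(2.21359e-05) = 0.004705.
z = (0.050327 − 0.0351)/0.004705 = 0.015227/0.004705 = 3.236.
p-value = P(Z > 3.236) ≈ 0.0006. With α = 0.01, reject H₀.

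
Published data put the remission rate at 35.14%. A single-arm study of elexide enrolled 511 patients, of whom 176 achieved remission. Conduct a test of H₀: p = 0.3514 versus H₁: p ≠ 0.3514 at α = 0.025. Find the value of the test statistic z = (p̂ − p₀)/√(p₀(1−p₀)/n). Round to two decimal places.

p̂ = 176/511 = 0.3444.
Standard error under H₀: √(0.3514×0.6486/511) = 0.0211.
z = (0.3444 − 0.3514)/0.0211 = -0.0070/0.0211 = -0.33.
p-value = 2·P(Z > 0.330) ≈ 0.7411, so at α = 0.025 we fail to reject H₀.

z = -0.33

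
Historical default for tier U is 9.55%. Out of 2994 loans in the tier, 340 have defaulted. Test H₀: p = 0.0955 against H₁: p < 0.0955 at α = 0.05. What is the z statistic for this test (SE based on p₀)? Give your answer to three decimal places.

p̂ = 340/2994 = 0.1135605.
Standard error under H₀: √(0.0955×0.9045/2994) = 0.0053713.
z = (0.1135605 − 0.0955)/0.0053713 = 0.0180605/0.0053713 = 3.362.
p-value = P(Z < 3.362) ≈ 0.9996. With α = 0.05, fail to reject H₀.

z = 3.362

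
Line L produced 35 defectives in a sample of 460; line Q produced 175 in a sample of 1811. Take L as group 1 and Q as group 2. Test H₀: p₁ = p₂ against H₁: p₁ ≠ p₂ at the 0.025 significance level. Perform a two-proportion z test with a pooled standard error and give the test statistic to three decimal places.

p̂₁ = 35/460 ≈ 0.07609, p̂₂ = 175/1811 ≈ 0.09663.
Pooled p̂ = (35+175)/(460+1811) = 210/2271 = 0.09247.
SE = √(0.0839195 × 0.00272609) = 0.01513.
z = (0.07609 − 0.09663)/0.01513 = -0.02054/0.01513 = -1.358.
p-value = 2·P(Z > 1.358) ≈ 0.1744; since p > α = 0.025, fail to reject H₀.

z = -1.358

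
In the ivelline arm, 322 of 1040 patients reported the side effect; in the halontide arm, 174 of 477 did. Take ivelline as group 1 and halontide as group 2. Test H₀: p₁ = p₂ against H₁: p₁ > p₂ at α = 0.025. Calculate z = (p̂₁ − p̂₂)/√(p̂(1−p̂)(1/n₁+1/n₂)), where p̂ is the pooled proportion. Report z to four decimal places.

z = -2.1265

p̂₁ = 322/1040 ≈ 0.3096154, p̂₂ = 174/477 ≈ 0.3647799.
Pooled p̂ = (322+174)/(1040+477) = 496/1517 = 0.3269611.
SE = √(p̂(1−p̂)(1/n₁+1/n₂)) = √(0.3269611·0.6730389·0.00305797) = √(0.00067293) = 0.0259409.
z = (0.3096154 − 0.3647799)/0.0259409 = -0.0551645/0.0259409 = -2.1265.
p-value = P(Z > -2.127) ≈ 0.9833; since p > α = 0.025, fail to reject H₀.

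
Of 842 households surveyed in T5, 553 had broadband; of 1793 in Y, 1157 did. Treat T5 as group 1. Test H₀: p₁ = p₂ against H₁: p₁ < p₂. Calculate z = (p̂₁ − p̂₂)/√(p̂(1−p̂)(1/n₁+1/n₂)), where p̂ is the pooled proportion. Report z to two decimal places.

z = 0.58

p̂₁ = 553/842 = 0.6568, p̂₂ = 1157/1793 = 0.6453.
Pooled p̂ = (553+1157)/(842+1793) = 1710/2635 = 0.6490.
SE = √(0.227812 × 0.00174537) = 0.0199.
z = (0.6568 − 0.6453)/0.0199 = 0.0115/0.0199 = 0.58.
p-value = P(Z < 0.576) ≈ 0.7176.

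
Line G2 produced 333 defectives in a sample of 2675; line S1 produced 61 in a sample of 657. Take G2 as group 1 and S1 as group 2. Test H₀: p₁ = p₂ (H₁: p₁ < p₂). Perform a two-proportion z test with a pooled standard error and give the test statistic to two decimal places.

p̂₁ = 333/2675 ≈ 0.1245, p̂₂ = 61/657 ≈ 0.0928.
Pooled p̂ = (333+61)/(2675+657) = 394/3332 = 0.1182.
SE = √(0.104265 × 0.0018959) = 0.0141.
z = (0.1245 − 0.0928)/0.0141 = 0.0317/0.0141 = 2.25.
p-value = P(Z < 2.250) ≈ 0.9878.

z = 2.25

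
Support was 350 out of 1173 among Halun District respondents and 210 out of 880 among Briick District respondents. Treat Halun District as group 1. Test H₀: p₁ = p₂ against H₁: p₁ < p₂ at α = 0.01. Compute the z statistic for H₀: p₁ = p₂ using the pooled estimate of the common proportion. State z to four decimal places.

z = 3.0078

p̂₁ = 350/1173 = 0.298380, p̂₂ = 210/880 = 0.238636.
Pooled p̂ = (350+210)/(1173+880) = 560/2053 = 0.272772.
SE = √(p̂(1−p̂)(1/n₁+1/n₂)) = √(0.272772·0.727228·0.00198888) = √(0.000394528) = 0.019863.
z = (0.298380 − 0.238636)/0.019863 = 0.059744/0.019863 = 3.0078.
p-value = P(Z < 3.008) ≈ 0.9987, so at α = 0.01 we fail to reject H₀.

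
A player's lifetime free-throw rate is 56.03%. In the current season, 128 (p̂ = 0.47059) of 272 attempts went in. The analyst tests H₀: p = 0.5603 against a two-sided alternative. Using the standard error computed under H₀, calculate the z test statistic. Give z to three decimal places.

p̂ = 128/272 = 0.470588.
SE = √(p₀(1−p₀)/n) = √(0.24636/272) = 0.030096.
z = (0.470588 − 0.5603)/0.030096 = -0.089712/0.030096 = -2.981.
Two-sided p-value ≈ 2·Φ(−2.981) = 0.0029.

z = -2.981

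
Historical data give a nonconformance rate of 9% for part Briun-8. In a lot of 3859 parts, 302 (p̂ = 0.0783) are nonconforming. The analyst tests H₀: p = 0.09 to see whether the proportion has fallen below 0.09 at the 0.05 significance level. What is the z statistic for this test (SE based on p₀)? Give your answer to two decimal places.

z = -2.55

p̂ = 302/3859 = 0.07826.
Standard error under H₀: √(0.09×0.91/3859) = 0.00461.
z = (0.07826 − 0.09)/0.00461 = -0.01174/0.00461 = -2.55.
p-value = P(Z < -2.549) ≈ 0.0054; since p < α = 0.05, reject H₀.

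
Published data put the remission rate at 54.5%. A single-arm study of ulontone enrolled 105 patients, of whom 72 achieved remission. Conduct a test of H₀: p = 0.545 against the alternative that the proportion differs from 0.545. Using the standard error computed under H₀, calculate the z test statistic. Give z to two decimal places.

p̂ = 72/105 ≈ 0.6857.
SE = √(p₀(1−p₀)/n) = √(0.24798/105) = 0.0486.
z = (0.6857 − 0.545)/0.0486 = 0.1407/0.0486 = 2.90.

z = 2.90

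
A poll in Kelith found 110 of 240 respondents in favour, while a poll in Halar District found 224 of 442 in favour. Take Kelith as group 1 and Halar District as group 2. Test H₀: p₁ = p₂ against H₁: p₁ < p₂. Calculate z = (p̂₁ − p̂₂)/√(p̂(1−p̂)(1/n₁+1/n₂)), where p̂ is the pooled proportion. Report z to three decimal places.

p̂₁ = 110/240 = 0.45833, p̂₂ = 224/442 = 0.50679.
Pooled p̂ = (110+224)/(240+442) = 334/682 = 0.48974.
SE = √(p̂(1−p̂)(1/n₁+1/n₂)) = √(0.48974·0.51026·0.00642911) = √(0.0016066) = 0.04008.
z = (0.45833 − 0.50679)/0.04008 = -0.04846/0.04008 = -1.209.
p-value = P(Z < -1.209) ≈ 0.1134.

z = -1.209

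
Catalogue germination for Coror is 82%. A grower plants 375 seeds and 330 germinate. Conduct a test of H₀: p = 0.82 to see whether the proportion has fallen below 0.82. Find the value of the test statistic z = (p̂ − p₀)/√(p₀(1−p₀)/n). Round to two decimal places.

p̂ = 330/375 ≈ 0.88000.
Standard error under H₀: √(0.82×0.18/375) = 0.01984.
z = (0.88000 − 0.82)/0.01984 = 0.06000/0.01984 = 3.02.
p-value = P(Z < 3.024) ≈ 0.9988.

z = 3.02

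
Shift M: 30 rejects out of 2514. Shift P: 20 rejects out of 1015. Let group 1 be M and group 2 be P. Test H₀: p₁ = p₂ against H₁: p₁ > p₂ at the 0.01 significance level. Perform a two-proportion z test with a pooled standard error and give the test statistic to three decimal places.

p̂₁ = 30/2514 = 0.011933, p̂₂ = 20/1015 = 0.019704.
Pooled p̂ = (30+20)/(2514+1015) = 50/3529 = 0.014168.
SE = √(0.0139676 × 0.00138299) = 0.004395.
z = (0.011933 − 0.019704)/0.004395 = -0.007771/0.004395 = -1.768.
p-value = P(Z > -1.768) ≈ 0.9615. With α = 0.01, fail to reject H₀.

z = -1.768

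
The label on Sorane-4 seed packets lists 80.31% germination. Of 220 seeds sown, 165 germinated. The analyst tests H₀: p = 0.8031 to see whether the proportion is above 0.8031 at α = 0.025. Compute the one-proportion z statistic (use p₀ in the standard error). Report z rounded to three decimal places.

p̂ = 165/220 ≈ 0.75000.
Standard error under H₀: √(0.8031×0.1969/220) = 0.02681.
z = (0.75000 − 0.8031)/0.02681 = -0.05310/0.02681 = -1.981.
p-value = P(Z > -1.981) ≈ 0.9762; since p > α = 0.025, fail to reject H₀.

z = -1.981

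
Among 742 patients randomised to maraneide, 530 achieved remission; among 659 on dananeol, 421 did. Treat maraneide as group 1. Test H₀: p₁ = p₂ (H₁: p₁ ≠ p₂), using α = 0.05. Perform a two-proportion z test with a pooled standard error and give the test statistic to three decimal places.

p̂₁ = 530/742 = 0.714286, p̂₂ = 421/659 = 0.638847.
Pooled p̂ = (530+421)/(742+659) = 951/1401 = 0.678801.
SE = √(0.21803 × 0.00286516) = 0.024994.
z = (0.714286 − 0.638847)/0.024994 = 0.075439/0.024994 = 3.018.
Two-sided p-value ≈ 2·Φ(−3.018) = 0.0025. With α = 0.05, reject H₀.

z = 3.018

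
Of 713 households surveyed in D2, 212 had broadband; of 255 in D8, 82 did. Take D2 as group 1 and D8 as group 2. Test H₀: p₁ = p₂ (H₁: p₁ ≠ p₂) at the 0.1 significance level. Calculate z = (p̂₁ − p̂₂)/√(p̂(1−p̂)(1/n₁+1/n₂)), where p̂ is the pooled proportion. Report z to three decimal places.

z = -0.722

p̂₁ = 212/713 ≈ 0.29734, p̂₂ = 82/255 ≈ 0.32157.
Pooled p̂ = (212+82)/(713+255) = 294/968 = 0.30372.
SE = √(0.211474 × 0.00532409) = 0.03355.
z = (0.29734 − 0.32157)/0.03355 = -0.02423/0.03355 = -0.722.
Two-sided p-value ≈ 2·Φ(−0.722) = 0.4702, so at α = 0.1 we fail to reject H₀.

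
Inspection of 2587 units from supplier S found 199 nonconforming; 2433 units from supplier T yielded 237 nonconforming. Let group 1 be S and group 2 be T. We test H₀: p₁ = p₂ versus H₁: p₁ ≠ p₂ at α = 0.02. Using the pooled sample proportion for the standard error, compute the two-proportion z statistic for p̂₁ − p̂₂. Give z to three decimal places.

z = -2.576

p̂₁ = 199/2587 ≈ 0.076923, p̂₂ = 237/2433 ≈ 0.097411.
Pooled p̂ = (199+237)/(2587+2433) = 436/5020 = 0.086853.
SE = √(p̂(1−p̂)(1/n₁+1/n₂)) = √(0.086853·0.913147·0.000797563) = √(6.32541e-05) = 0.007953.
z = (0.076923 − 0.097411)/0.007953 = -0.020488/0.007953 = -2.576.
Two-sided p-value ≈ 2·Φ(−2.576) = 0.0100. With α = 0.02, reject H₀.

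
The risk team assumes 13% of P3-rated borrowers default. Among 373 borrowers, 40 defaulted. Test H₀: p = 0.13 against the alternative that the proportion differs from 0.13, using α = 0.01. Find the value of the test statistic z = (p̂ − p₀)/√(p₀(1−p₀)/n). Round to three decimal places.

z = -1.307

p̂ = 40/373 = 0.10724.
SE = √(p₀(1−p₀)/n) = √(0.1131/373) = 0.01741.
z = (0.10724 − 0.13)/0.01741 = -0.02276/0.01741 = -1.307.
p-value = 2·P(Z > 1.307) ≈ 0.1912, so at α = 0.01 we fail to reject H₀.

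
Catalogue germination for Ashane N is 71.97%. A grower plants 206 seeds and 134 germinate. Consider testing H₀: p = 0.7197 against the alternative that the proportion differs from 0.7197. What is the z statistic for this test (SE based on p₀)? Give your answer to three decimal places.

z = -2.212

p̂ = 134/206 = 0.65049.
SE = √(p₀(1−p₀)/n) = √(0.20173/206) = 0.03129.
z = (0.65049 − 0.7197)/0.03129 = -0.06921/0.03129 = -2.212.
p-value = 2·P(Z > 2.212) ≈ 0.0270.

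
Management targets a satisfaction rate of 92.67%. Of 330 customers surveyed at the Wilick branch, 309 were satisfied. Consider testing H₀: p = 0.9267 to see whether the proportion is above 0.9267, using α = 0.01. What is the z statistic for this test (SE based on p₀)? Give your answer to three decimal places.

p̂ = 309/330 ≈ 0.936364.
SE = √(p₀(1−p₀)/n) = √(0.067927/330) = 0.014347.
z = (0.936364 − 0.9267)/0.014347 = 0.009664/0.014347 = 0.674.
p-value = P(Z > 0.674) ≈ 0.2503, so at α = 0.01 we fail to reject H₀.

z = 0.674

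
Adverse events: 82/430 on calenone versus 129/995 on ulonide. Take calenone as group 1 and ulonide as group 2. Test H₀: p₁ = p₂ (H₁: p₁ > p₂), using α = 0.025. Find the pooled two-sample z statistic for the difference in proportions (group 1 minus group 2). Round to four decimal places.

z = 2.9784

p̂₁ = 82/430 ≈ 0.1906977, p̂₂ = 129/995 ≈ 0.1296482.
Pooled p̂ = (82+129)/(430+995) = 211/1425 = 0.1480702.
SE = √(p̂(1−p̂)(1/n₁+1/n₂)) = √(0.1480702·0.8519298·0.00333061) = √(0.000420141) = 0.0204973.
z = (0.1906977 − 0.1296482)/0.0204973 = 0.0610495/0.0204973 = 2.9784.
p-value = P(Z > 2.978) ≈ 0.0014, so at α = 0.025 we reject H₀.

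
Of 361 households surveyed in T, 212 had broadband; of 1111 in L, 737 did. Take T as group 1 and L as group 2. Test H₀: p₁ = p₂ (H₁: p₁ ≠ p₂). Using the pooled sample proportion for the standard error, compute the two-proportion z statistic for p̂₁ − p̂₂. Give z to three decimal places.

p̂₁ = 212/361 = 0.58726, p̂₂ = 737/1111 = 0.66337.
Pooled p̂ = (212+737)/(361+1111) = 949/1472 = 0.64470.
SE = √(p̂(1−p̂)(1/n₁+1/n₂)) = √(0.64470·0.35530·0.00367017) = √(0.000840696) = 0.02899.
z = (0.58726 − 0.66337)/0.02899 = -0.07611/0.02899 = -2.625.
Two-sided p-value ≈ 2·Φ(−2.625) = 0.0087.

z = -2.625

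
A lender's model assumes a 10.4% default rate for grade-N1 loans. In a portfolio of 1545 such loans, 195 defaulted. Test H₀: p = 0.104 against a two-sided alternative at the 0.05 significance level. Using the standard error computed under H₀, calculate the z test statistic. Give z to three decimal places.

z = 2.860

p̂ = 195/1545 = 0.126214.
Standard error under H₀: √(0.104×0.896/1545) = 0.007766.
z = (0.126214 − 0.104)/0.007766 = 0.022214/0.007766 = 2.860.
Two-sided p-value ≈ 2·Φ(−2.860) = 0.0042. With α = 0.05, reject H₀.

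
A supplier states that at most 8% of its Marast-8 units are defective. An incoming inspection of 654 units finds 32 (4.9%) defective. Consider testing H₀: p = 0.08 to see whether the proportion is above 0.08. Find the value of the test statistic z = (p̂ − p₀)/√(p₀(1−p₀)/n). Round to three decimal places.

p̂ = 32/654 ≈ 0.048930.
Under H₀, SE = √(0.08·0.92/654) = √(0.000112538) = 0.010608.
z = (0.048930 − 0.08)/0.010608 = -0.031070/0.010608 = -2.929.
p-value = P(Z > -2.929) ≈ 0.9983.

z = -2.929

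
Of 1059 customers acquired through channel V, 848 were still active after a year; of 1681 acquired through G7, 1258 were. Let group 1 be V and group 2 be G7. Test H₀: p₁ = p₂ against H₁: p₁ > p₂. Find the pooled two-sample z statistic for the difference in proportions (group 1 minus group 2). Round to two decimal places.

p̂₁ = 848/1059 ≈ 0.80076, p̂₂ = 1258/1681 ≈ 0.74836.
Pooled p̂ = (848+1258)/(1059+1681) = 2106/2740 = 0.76861.
SE = √(0.177847 × 0.00153917) = 0.01654.
z = (0.80076 − 0.74836)/0.01654 = 0.05240/0.01654 = 3.17.

z = 3.17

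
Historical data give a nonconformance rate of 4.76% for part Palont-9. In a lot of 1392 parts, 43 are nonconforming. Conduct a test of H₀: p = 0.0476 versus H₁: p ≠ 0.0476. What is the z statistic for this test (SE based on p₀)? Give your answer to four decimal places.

z = -2.9279

p̂ = 43/1392 ≈ 0.0308908.
Under H₀, SE = √(0.0476·0.9524/1392) = √(3.25677e-05) = 0.0057068.
z = (0.0308908 − 0.0476)/0.0057068 = -0.0167092/0.0057068 = -2.9279.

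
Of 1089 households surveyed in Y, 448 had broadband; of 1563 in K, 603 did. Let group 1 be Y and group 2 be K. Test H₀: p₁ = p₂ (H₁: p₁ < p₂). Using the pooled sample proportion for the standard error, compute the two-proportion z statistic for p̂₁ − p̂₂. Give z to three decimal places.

z = 1.325

p̂₁ = 448/1089 ≈ 0.41139, p̂₂ = 603/1563 ≈ 0.38580.
Pooled p̂ = (448+603)/(1089+1563) = 1051/2652 = 0.39630.
SE = √(p̂(1−p̂)(1/n₁+1/n₂)) = √(0.39630·0.60370·0.00155807) = √(0.000372764) = 0.01931.
z = (0.41139 − 0.38580)/0.01931 = 0.02559/0.01931 = 1.325.
p-value = P(Z < 1.325) ≈ 0.9075.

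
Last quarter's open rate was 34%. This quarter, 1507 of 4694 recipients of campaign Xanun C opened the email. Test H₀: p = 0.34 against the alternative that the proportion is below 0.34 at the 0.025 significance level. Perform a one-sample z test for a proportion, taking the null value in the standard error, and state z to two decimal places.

z = -2.74

p̂ = 1507/4694 = 0.32105.
Standard error under H₀: √(0.34×0.66/4694) = 0.00691.
z = (0.32105 − 0.34)/0.00691 = -0.01895/0.00691 = -2.74.
p-value = P(Z < -2.741) ≈ 0.0031, so at α = 0.025 we reject H₀.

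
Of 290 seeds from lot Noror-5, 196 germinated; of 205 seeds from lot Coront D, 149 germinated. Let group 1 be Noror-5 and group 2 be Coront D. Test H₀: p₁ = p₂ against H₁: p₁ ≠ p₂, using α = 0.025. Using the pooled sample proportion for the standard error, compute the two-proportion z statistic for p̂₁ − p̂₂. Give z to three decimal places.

z = -1.215

p̂₁ = 196/290 ≈ 0.67586, p̂₂ = 149/205 ≈ 0.72683.
Pooled p̂ = (196+149)/(290+205) = 345/495 = 0.69697.
SE = √(0.211203 × 0.00832632) = 0.04194.
z = (0.67586 − 0.72683)/0.04194 = -0.05097/0.04194 = -1.215.
Two-sided p-value ≈ 2·Φ(−1.215) = 0.2242; since p > α = 0.025, fail to reject H₀.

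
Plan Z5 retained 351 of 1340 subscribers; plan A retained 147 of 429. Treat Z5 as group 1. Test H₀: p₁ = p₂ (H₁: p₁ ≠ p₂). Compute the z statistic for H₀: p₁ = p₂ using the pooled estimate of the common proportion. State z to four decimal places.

z = -3.2354

p̂₁ = 351/1340 ≈ 0.261940, p̂₂ = 147/429 ≈ 0.342657.
Pooled p̂ = (351+147)/(1340+429) = 498/1769 = 0.281515.
SE = √(0.202264 × 0.00307727) = 0.024948.
z = (0.261940 − 0.342657)/0.024948 = -0.080717/0.024948 = -3.2354.
Two-sided p-value ≈ 2·Φ(−3.235) = 0.0012.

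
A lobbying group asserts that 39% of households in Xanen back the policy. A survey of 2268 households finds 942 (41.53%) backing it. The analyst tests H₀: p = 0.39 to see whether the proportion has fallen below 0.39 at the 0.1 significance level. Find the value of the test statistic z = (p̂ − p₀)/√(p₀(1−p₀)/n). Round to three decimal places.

z = 2.475

p̂ = 942/2268 ≈ 0.41534.
SE = √(p₀(1−p₀)/n) = √(0.2379/2268) = 0.01024.
z = (0.41534 − 0.39)/0.01024 = 0.02534/0.01024 = 2.475.
p-value = P(Z < 2.475) ≈ 0.9933. With α = 0.1, fail to reject H₀.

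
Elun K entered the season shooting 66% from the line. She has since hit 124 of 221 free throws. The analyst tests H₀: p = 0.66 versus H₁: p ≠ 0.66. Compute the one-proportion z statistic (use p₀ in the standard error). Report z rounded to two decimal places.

z = -3.10

p̂ = 124/221 = 0.5611.
Standard error under H₀: √(0.66×0.34/221) = 0.0319.
z = (0.5611 − 0.66)/0.0319 = -0.0989/0.0319 = -3.10.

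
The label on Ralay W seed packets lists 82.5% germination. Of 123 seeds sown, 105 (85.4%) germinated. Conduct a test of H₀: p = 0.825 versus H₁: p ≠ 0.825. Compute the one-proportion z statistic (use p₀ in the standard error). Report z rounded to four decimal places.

z = 0.8365

p̂ = 105/123 = 0.853659.
Under H₀, SE = √(0.825·0.175/123) = √(0.00117378) = 0.034260.
z = (0.853659 − 0.825)/0.034260 = 0.028659/0.034260 = 0.8365.
Two-sided p-value ≈ 2·Φ(−0.836) = 0.4029.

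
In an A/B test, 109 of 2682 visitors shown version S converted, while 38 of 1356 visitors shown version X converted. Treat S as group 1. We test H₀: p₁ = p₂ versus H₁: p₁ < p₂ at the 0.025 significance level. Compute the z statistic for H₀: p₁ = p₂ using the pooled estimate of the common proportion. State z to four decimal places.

z = 2.0218

p̂₁ = 109/2682 ≈ 0.0406413, p̂₂ = 38/1356 ≈ 0.0280236.
Pooled p̂ = (109+38)/(2682+1356) = 147/4038 = 0.0364042.
SE = √(0.0350789 × 0.00111032) = 0.0062409.
z = (0.0406413 − 0.0280236)/0.0062409 = 0.0126177/0.0062409 = 2.0218.
p-value = P(Z < 2.022) ≈ 0.9784. With α = 0.025, fail to reject H₀.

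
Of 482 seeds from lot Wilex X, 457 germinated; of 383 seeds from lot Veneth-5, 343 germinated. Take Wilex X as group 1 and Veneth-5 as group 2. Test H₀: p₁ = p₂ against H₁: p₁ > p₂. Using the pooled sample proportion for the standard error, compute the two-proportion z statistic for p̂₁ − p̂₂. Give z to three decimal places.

p̂₁ = 457/482 ≈ 0.948133, p̂₂ = 343/383 ≈ 0.895561.
Pooled p̂ = (457+343)/(482+383) = 800/865 = 0.924855.
SE = √(0.0694978 × 0.00468565) = 0.018046.
z = (0.948133 − 0.895561)/0.018046 = 0.052572/0.018046 = 2.913.

z = 2.913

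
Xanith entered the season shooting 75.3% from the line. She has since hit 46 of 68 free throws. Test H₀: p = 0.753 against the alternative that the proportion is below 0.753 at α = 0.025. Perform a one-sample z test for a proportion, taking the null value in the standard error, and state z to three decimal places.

p̂ = 46/68 ≈ 0.67647.
Standard error under H₀: √(0.753×0.247/68) = 0.05230.
z = (0.67647 − 0.753)/0.05230 = -0.07653/0.05230 = -1.463.
p-value = P(Z < -1.463) ≈ 0.0717; since p > α = 0.025, fail to reject H₀.

z = -1.463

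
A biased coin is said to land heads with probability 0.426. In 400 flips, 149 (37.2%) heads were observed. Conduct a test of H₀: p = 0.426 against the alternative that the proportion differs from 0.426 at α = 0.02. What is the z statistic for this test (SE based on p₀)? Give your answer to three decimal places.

z = -2.164

p̂ = 149/400 ≈ 0.37250.
Standard error under H₀: √(0.426×0.574/400) = 0.02472.
z = (0.37250 − 0.426)/0.02472 = -0.05350/0.02472 = -2.164.
Two-sided p-value ≈ 2·Φ(−2.164) = 0.0305. With α = 0.02, fail to reject H₀.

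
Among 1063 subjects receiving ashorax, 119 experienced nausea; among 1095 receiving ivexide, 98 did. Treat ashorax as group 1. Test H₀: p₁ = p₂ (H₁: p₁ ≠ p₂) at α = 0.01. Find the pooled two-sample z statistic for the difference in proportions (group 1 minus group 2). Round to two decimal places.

z = 1.73

p̂₁ = 119/1063 ≈ 0.11195, p̂₂ = 98/1095 ≈ 0.08950.
Pooled p̂ = (119+98)/(1063+1095) = 217/2158 = 0.10056.
SE = √(p̂(1−p̂)(1/n₁+1/n₂)) = √(0.10056·0.89944·0.00185398) = √(0.000167682) = 0.01295.
z = (0.11195 − 0.08950)/0.01295 = 0.02245/0.01295 = 1.73.
p-value = 2·P(Z > 1.734) ≈ 0.0830. With α = 0.01, fail to reject H₀.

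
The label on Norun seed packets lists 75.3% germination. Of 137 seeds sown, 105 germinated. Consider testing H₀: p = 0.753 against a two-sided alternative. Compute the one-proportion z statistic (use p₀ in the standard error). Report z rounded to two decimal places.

p̂ = 105/137 = 0.7664.
Standard error under H₀: √(0.753×0.247/137) = 0.0368.
z = (0.7664 − 0.753)/0.0368 = 0.0134/0.0368 = 0.36.
p-value = 2·P(Z > 0.364) ≈ 0.7156.

z = 0.36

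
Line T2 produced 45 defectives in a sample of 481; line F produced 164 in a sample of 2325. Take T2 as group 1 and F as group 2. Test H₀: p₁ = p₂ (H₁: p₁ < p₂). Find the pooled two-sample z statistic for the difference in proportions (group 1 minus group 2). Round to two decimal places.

z = 1.75

p̂₁ = 45/481 = 0.0936, p̂₂ = 164/2325 = 0.0705.
Pooled p̂ = (45+164)/(481+2325) = 209/2806 = 0.0745.
SE = √(p̂(1−p̂)(1/n₁+1/n₂)) = √(0.0745·0.9255·0.00250911) = √(0.000172967) = 0.0132.
z = (0.0936 − 0.0705)/0.0132 = 0.0231/0.0132 = 1.75.
p-value = P(Z < 1.750) ≈ 0.9600.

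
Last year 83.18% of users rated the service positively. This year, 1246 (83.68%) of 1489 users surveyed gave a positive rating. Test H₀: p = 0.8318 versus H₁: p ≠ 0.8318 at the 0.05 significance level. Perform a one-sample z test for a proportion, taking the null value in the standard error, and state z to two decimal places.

p̂ = 1246/1489 = 0.8368.
SE = √(p₀(1−p₀)/n) = √(0.13991/1489) = 0.0097.
z = (0.8368 − 0.8318)/0.0097 = 0.0050/0.0097 = 0.52.
Two-sided p-value ≈ 2·Φ(−0.516) = 0.6058. With α = 0.05, fail to reject H₀.

z = 0.52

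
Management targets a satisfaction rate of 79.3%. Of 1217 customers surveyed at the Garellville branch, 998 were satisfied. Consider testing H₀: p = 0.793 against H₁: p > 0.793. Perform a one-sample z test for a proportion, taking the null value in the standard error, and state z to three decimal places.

z = 2.329

p̂ = 998/1217 = 0.820049.
Under H₀, SE = √(0.793·0.207/1217) = √(0.000134882) = 0.011614.
z = (0.820049 − 0.793)/0.011614 = 0.027049/0.011614 = 2.329.
p-value = P(Z > 2.329) ≈ 0.0099.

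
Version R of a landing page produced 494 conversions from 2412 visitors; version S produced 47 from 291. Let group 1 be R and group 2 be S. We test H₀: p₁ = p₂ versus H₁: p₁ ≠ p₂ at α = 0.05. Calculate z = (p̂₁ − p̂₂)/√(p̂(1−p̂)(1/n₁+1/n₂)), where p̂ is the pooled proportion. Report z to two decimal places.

z = 1.74

p̂₁ = 494/2412 = 0.20481, p̂₂ = 47/291 = 0.16151.
Pooled p̂ = (494+47)/(2412+291) = 541/2703 = 0.20015.
SE = √(p̂(1−p̂)(1/n₁+1/n₂)) = √(0.20015·0.79985·0.00385102) = √(0.000616505) = 0.02483.
z = (0.20481 − 0.16151)/0.02483 = 0.04330/0.02483 = 1.74.
p-value = 2·P(Z > 1.744) ≈ 0.0812, so at α = 0.05 we fail to reject H₀.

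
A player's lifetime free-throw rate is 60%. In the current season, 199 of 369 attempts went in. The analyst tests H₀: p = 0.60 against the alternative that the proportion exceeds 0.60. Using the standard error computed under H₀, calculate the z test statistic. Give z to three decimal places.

p̂ = 199/369 = 0.53930.
Under H₀, SE = √(0.6·0.4/369) = √(0.000650407) = 0.02550.
z = (0.53930 − 0.6)/0.02550 = -0.06070/0.02550 = -2.380.
p-value = P(Z > -2.380) ≈ 0.9914.

z = -2.380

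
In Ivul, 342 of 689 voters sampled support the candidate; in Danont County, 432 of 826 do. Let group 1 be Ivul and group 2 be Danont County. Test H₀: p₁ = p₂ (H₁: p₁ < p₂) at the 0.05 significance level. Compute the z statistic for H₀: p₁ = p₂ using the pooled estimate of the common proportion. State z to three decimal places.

z = -1.033

p̂₁ = 342/689 = 0.49637, p̂₂ = 432/826 = 0.52300.
Pooled p̂ = (342+432)/(689+826) = 774/1515 = 0.51089.
SE = √(p̂(1−p̂)(1/n₁+1/n₂)) = √(0.51089·0.48911·0.00266203) = √(0.000665192) = 0.02579.
z = (0.49637 − 0.52300)/0.02579 = -0.02663/0.02579 = -1.033.
p-value = P(Z < -1.033) ≈ 0.1509; since p > α = 0.05, fail to reject H₀.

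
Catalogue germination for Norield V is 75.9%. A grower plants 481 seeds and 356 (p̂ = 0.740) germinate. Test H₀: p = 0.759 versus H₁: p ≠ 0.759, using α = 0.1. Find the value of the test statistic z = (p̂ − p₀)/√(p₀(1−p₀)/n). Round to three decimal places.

p̂ = 356/481 ≈ 0.74012.
Standard error under H₀: √(0.759×0.241/481) = 0.01950.
z = (0.74012 − 0.759)/0.01950 = -0.01888/0.01950 = -0.968.
Two-sided p-value ≈ 2·Φ(−0.968) = 0.3331; since p > α = 0.1, fail to reject H₀.

z = -0.968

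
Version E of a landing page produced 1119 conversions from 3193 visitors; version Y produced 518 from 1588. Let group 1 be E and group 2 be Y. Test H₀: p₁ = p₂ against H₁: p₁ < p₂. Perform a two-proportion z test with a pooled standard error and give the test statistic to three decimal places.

p̂₁ = 1119/3193 ≈ 0.350454, p̂₂ = 518/1588 ≈ 0.326196.
Pooled p̂ = (1119+518)/(3193+1588) = 1637/4781 = 0.342397.
SE = √(0.225161 × 0.000942908) = 0.014571.
z = (0.350454 − 0.326196)/0.014571 = 0.024258/0.014571 = 1.665.

z = 1.665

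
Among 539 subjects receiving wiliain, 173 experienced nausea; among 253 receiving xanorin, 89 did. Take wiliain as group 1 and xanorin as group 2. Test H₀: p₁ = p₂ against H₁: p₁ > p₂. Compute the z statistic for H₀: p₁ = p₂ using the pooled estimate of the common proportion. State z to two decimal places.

z = -0.86

p̂₁ = 173/539 = 0.3210, p̂₂ = 89/253 = 0.3518.
Pooled p̂ = (173+89)/(539+253) = 262/792 = 0.3308.
SE = √(0.221374 × 0.00580786) = 0.0359.
z = (0.3210 − 0.3518)/0.0359 = -0.0308/0.0359 = -0.86.
p-value = P(Z > -0.859) ≈ 0.8049.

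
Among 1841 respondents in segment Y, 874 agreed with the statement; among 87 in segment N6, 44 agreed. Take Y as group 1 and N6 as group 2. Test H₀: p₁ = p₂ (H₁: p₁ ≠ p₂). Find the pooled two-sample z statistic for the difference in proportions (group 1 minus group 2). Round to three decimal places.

p̂₁ = 874/1841 ≈ 0.47474, p̂₂ = 44/87 ≈ 0.50575.
Pooled p̂ = (874+44)/(1841+87) = 918/1928 = 0.47614.
SE = √(0.249431 × 0.0120374) = 0.05480.
z = (0.47474 − 0.50575)/0.05480 = -0.03101/0.05480 = -0.566.
Two-sided p-value ≈ 2·Φ(−0.566) = 0.5715.

z = -0.566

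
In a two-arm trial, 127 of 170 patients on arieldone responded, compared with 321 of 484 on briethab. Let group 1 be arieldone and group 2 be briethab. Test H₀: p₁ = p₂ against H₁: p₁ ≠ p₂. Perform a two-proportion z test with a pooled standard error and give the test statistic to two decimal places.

z = 2.02

p̂₁ = 127/170 ≈ 0.74706, p̂₂ = 321/484 ≈ 0.66322.
Pooled p̂ = (127+321)/(170+484) = 448/654 = 0.68502.
SE = √(0.215769 × 0.00794847) = 0.04141.
z = (0.74706 − 0.66322)/0.04141 = 0.08384/0.04141 = 2.02.
Two-sided p-value ≈ 2·Φ(−2.024) = 0.0429.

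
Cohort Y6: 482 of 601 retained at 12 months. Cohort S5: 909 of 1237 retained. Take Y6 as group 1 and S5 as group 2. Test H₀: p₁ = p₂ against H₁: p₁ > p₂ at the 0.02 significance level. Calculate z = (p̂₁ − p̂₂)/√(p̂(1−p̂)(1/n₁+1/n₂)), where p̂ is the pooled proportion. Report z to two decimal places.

z = 3.15

p̂₁ = 482/601 = 0.8020, p̂₂ = 909/1237 = 0.7348.
Pooled p̂ = (482+909)/(601+1237) = 1391/1838 = 0.7568.
SE = √(0.184053 × 0.0024723) = 0.0213.
z = (0.8020 − 0.7348)/0.0213 = 0.0672/0.0213 = 3.15.
p-value = P(Z > 3.148) ≈ 0.0008; since p < α = 0.02, reject H₀.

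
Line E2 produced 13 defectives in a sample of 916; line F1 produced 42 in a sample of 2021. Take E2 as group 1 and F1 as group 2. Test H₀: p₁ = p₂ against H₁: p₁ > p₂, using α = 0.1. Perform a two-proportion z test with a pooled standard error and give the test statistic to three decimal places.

p̂₁ = 13/916 ≈ 0.01419, p̂₂ = 42/2021 ≈ 0.02078.
Pooled p̂ = (13+42)/(916+2021) = 55/2937 = 0.01873.
SE = √(p̂(1−p̂)(1/n₁+1/n₂)) = √(0.01873·0.98127·0.00158651) = √(2.91535e-05) = 0.00540.
z = (0.01419 − 0.02078)/0.00540 = -0.00659/0.00540 = -1.220.
p-value = P(Z > -1.220) ≈ 0.8889, so at α = 0.1 we fail to reject H₀.

z = -1.220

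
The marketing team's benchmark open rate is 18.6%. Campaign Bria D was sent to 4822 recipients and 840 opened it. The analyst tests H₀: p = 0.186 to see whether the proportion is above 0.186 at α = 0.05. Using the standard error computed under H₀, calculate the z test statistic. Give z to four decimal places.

z = -2.1056

p̂ = 840/4822 ≈ 0.1742016.
Standard error under H₀: √(0.186×0.814/4822) = 0.0056034.
z = (0.1742016 − 0.186)/0.0056034 = -0.0117984/0.0056034 = -2.1056.
p-value = P(Z > -2.106) ≈ 0.9824; since p > α = 0.05, fail to reject H₀.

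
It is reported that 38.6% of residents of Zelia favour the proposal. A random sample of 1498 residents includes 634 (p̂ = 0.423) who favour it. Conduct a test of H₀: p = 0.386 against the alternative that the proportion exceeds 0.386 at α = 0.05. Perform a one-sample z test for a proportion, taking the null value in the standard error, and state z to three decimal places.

p̂ = 634/1498 ≈ 0.423231.
SE = √(p₀(1−p₀)/n) = √(0.237/1498) = 0.012578.
z = (0.423231 − 0.386)/0.012578 = 0.037231/0.012578 = 2.960.
p-value = P(Z > 2.960) ≈ 0.0015, so at α = 0.05 we reject H₀.

z = 2.960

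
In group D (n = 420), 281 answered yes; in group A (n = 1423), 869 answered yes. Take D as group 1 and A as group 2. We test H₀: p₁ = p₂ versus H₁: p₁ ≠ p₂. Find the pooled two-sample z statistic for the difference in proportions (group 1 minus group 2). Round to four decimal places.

p̂₁ = 281/420 = 0.669048, p̂₂ = 869/1423 = 0.610682.
Pooled p̂ = (281+869)/(420+1423) = 1150/1843 = 0.623983.
SE = √(0.234628 × 0.00308369) = 0.026898.
z = (0.669048 − 0.610682)/0.026898 = 0.058366/0.026898 = 2.1699.
Two-sided p-value ≈ 2·Φ(−2.170) = 0.0300.

z = 2.1699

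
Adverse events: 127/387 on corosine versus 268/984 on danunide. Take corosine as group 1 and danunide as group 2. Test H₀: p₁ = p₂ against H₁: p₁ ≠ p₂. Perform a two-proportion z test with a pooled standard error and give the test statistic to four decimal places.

p̂₁ = 127/387 = 0.328165, p̂₂ = 268/984 = 0.272358.
Pooled p̂ = (127+268)/(387+984) = 395/1371 = 0.288111.
SE = √(0.205103 × 0.00360024) = 0.027174.
z = (0.328165 − 0.272358)/0.027174 = 0.055807/0.027174 = 2.0537.

z = 2.0537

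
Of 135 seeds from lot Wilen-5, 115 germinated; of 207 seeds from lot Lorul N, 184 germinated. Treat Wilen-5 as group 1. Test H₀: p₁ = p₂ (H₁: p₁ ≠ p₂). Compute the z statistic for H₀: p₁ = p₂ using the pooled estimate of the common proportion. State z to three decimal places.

p̂₁ = 115/135 ≈ 0.85185, p̂₂ = 184/207 ≈ 0.88889.
Pooled p̂ = (115+184)/(135+207) = 299/342 = 0.87427.
SE = √(0.109923 × 0.0122383) = 0.03668.
z = (0.85185 − 0.88889)/0.03668 = -0.03704/0.03668 = -1.010.
p-value = 2·P(Z > 1.010) ≈ 0.3126.

z = -1.010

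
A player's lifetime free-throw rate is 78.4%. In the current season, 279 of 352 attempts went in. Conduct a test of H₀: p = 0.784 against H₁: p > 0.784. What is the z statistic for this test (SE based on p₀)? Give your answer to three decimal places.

z = 0.393

p̂ = 279/352 = 0.79261.
Standard error under H₀: √(0.784×0.216/352) = 0.02193.
z = (0.79261 − 0.784)/0.02193 = 0.00861/0.02193 = 0.393.
p-value = P(Z > 0.393) ≈ 0.3473.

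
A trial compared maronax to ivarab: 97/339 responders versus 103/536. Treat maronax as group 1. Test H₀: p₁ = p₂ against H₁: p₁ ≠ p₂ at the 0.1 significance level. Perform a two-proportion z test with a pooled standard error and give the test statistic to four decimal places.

p̂₁ = 97/339 = 0.2861357, p̂₂ = 103/536 = 0.1921642.
Pooled p̂ = (97+103)/(339+536) = 200/875 = 0.2285714.
SE = √(p̂(1−p̂)(1/n₁+1/n₂)) = √(0.2285714·0.7714286·0.00481552) = √(0.000849105) = 0.0291394.
z = (0.2861357 − 0.1921642)/0.0291394 = 0.0939715/0.0291394 = 3.2249.
Two-sided p-value ≈ 2·Φ(−3.225) = 0.0013; since p < α = 0.1, reject H₀.

z = 3.2249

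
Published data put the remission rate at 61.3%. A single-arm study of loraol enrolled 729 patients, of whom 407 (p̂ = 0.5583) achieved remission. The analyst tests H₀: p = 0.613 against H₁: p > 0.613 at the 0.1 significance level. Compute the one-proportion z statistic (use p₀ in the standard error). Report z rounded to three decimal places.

p̂ = 407/729 = 0.55830.
SE = √(p₀(1−p₀)/n) = √(0.23723/729) = 0.01804.
z = (0.55830 − 0.613)/0.01804 = -0.05470/0.01804 = -3.032.
p-value = P(Z > -3.032) ≈ 0.9988; since p > α = 0.1, fail to reject H₀.

z = -3.032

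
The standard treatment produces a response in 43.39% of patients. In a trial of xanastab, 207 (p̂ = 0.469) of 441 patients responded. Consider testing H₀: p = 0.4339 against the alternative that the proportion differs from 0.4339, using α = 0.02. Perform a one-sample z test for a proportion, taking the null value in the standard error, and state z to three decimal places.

z = 1.504

p̂ = 207/441 = 0.46939.
Standard error under H₀: √(0.4339×0.5661/441) = 0.02360.
z = (0.46939 − 0.4339)/0.02360 = 0.03549/0.02360 = 1.504.
p-value = 2·P(Z > 1.504) ≈ 0.1327. With α = 0.02, fail to reject H₀.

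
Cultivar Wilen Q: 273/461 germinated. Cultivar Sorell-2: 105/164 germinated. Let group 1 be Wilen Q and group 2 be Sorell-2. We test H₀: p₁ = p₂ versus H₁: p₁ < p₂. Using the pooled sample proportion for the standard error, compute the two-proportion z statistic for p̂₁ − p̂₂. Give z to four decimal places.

p̂₁ = 273/461 ≈ 0.592191, p̂₂ = 105/164 ≈ 0.640244.
Pooled p̂ = (273+105)/(461+164) = 378/625 = 0.604800.
SE = √(0.239017 × 0.00826676) = 0.044451.
z = (0.592191 − 0.640244)/0.044451 = -0.048053/0.044451 = -1.0810.
p-value = P(Z < -1.081) ≈ 0.1398.

z = -1.0810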